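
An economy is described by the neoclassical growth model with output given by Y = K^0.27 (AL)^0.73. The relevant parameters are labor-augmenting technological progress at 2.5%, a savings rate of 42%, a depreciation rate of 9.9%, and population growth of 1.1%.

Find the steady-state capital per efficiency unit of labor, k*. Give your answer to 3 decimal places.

At the steady state, Δk = 0, so s·k^α = (n + g + δ)·k.
Dividing both sides by k: k^(1−α) = s / (n + g + δ).
k^0.73 = 0.42 / (0.011 + 0.025 + 0.099) = 0.42 / 0.135 = 3.1111
k* = 3.1111^(1/0.73) ≈ 4.7340

k* ≈ 4.734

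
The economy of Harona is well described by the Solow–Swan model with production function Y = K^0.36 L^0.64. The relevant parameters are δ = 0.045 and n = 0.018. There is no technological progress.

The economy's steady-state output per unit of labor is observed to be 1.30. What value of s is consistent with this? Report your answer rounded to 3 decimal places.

In steady state, investment equals break-even investment: s·k^α = (n + δ)·k.
Since y* = [s/(n + δ)]^(α/(1−α)), we have s/(n + δ) = (y*)^((1−α)/α) = 1.30^1.7778 = 1.5943.
Therefore s = 1.5943 × (n + δ) = 1.5943 × 0.063 = 0.1004.

s ≈ 0.100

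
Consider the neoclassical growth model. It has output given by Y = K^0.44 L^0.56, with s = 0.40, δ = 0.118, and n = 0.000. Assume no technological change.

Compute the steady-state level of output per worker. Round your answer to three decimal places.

Steady state requires s·f(k) = (n + δ)·k, i.e. s·k^α = (n + δ)·k.
Dividing both sides by k: k^(1−α) = s / (n + δ).
k^0.56 = 0.40 / (0.000 + 0.118) = 0.40 / 0.118 = 3.3898
k* = 3.3898^(1/0.56) ≈ 8.8458
y* = (k*)^α = 8.8458^0.44 ≈ 2.6095

y* ≈ 2.610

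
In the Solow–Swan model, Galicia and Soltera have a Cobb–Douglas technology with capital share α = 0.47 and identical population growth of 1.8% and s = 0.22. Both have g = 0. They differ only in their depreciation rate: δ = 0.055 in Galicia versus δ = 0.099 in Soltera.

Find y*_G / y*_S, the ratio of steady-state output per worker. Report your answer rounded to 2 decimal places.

y*_G / y*_S ≈ 1.52

Steady-state y* = [s/(n + δ)]^(α/(1−α)), so the ratio is [ (s_G/(n + δ)_G) / (s_S/(n + δ)_S) ]^0.8868.
s_G/(n + δ)_G = 0.22/0.073 = 3.0137; s_S/(n + δ)_S = 0.22/0.117 = 1.8803.
Ratio = (3.0137/1.8803)^0.8868 = 1.6028^0.8868 ≈ 1.5195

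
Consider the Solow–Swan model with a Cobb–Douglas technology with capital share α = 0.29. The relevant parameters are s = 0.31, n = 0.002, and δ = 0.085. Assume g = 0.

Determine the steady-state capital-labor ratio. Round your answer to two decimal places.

k* ≈ 5.99

In steady state, investment equals break-even investment: s·k^α = (n + δ)·k.
Rearranging, k^(1−α) = s / (n + δ).
k^0.71 = 0.31 / (0.002 + 0.085) = 0.31 / 0.087 = 3.5632
k* = 3.5632^(1/0.71) ≈ 5.9874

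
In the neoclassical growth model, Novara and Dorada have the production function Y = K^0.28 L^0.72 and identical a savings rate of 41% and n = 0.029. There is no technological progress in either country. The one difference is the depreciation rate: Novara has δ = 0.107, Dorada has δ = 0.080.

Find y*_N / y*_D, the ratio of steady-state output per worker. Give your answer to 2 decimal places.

y*_N / y*_D ≈ 0.92

Steady-state y* = [s/(n + δ)]^(α/(1−α)), so the ratio is [ (s_N/(n + δ)_N) / (s_D/(n + δ)_D) ]^0.3889.
s_N/(n + δ)_N = 0.41/0.136 = 3.0147; s_D/(n + δ)_D = 0.41/0.109 = 3.7615.
Ratio = (3.0147/3.7615)^0.3889 = 0.8015^0.3889 ≈ 0.9175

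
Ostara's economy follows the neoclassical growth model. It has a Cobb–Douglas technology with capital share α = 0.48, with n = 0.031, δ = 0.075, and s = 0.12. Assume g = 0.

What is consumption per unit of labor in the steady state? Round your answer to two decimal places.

c* ≈ 0.99

Steady state requires s·f(k) = (n + δ)·k, i.e. s·k^α = (n + δ)·k.
Rearranging, k^(1−α) = s / (n + δ).
k^0.52 = 0.12 / (0.031 + 0.075) = 0.12 / 0.106 = 1.1321
k* = 1.1321^(1/0.52) ≈ 1.2695
y* = (k*)^α = 1.2695^0.48 ≈ 1.1214
c* = (1 − s)·y* = (1 − 0.12) × 1.1214 ≈ 0.9868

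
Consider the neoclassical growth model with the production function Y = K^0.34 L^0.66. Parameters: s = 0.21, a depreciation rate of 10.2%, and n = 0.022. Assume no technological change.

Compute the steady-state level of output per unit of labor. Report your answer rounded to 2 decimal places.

In steady state, investment equals break-even investment: s·k^α = (n + δ)·k.
Rearranging, k^(1−α) = s / (n + δ).
k^0.66 = 0.21 / (0.022 + 0.102) = 0.21 / 0.124 = 1.6935
k* = 1.6935^(1/0.66) ≈ 2.2215
y* = (k*)^α = 2.2215^0.34 ≈ 1.3118

y* ≈ 1.31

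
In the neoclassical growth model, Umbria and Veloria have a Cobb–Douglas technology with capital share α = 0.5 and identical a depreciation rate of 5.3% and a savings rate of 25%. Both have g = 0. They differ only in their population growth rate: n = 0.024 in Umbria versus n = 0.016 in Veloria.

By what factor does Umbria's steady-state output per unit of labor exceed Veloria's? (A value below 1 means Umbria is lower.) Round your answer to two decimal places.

ratio ≈ 0.90

Steady-state y* = [s/(n + δ)]^(α/(1−α)), so the ratio is [ (s_U/(n + δ)_U) / (s_V/(n + δ)_V) ]^1.
s_U/(n + δ)_U = 0.25/0.077 = 3.2468; s_V/(n + δ)_V = 0.25/0.069 = 3.6232.
Ratio = (3.2468/3.6232)^1 = 0.8961^1 ≈ 0.8961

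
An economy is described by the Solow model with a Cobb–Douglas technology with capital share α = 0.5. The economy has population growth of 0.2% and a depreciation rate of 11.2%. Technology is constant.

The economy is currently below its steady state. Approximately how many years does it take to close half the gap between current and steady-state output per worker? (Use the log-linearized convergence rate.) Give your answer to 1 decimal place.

Near the steady state the convergence rate is λ = (1 − α)(n + δ).
λ = (1 − 0.5) × 0.114 = 0.5 × 0.114 = 0.0570
Half-life = ln 2 / λ = 0.6931 / 0.0570 ≈ 12.16 years

about 12.2 years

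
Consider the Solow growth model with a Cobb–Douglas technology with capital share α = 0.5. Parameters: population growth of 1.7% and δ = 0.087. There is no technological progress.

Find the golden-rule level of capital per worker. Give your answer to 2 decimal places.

The golden rule sets f'(k) = n + δ, i.e. α·k^(α−1) = n + δ.
So k^(1−α) = α / (n + δ) = 0.5 / 0.104 = 4.8077.
k_gold = 4.8077^(1/0.5) ≈ 23.1140

k_gold ≈ 23.11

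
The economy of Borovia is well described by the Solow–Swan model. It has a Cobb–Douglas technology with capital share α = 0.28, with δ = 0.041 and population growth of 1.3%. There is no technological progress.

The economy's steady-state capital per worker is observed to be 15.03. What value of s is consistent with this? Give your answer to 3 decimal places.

At the steady state, Δk = 0, so s·k^α = (n + δ)·k.
So s / (n + δ) = (k*)^(1−α) = 15.03^0.72 = 7.0374.
Therefore s = 7.0374 × (n + δ) = 7.0374 × 0.054 = 0.3800.

s ≈ 0.380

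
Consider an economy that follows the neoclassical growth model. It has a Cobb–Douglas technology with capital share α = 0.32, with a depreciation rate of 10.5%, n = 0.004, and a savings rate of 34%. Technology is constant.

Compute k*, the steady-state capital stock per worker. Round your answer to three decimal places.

In steady state, investment equals break-even investment: s·k^α = (n + δ)·k.
Dividing both sides by k: k^(1−α) = s / (n + δ).
k^0.68 = 0.34 / (0.004 + 0.105) = 0.34 / 0.109 = 3.1193
k* = 3.1193^(1/0.68) ≈ 5.3279

k* = 5.328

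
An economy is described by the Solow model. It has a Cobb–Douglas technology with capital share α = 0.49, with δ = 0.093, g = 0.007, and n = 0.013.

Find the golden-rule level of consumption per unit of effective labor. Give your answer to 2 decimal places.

At the golden rule, f'(k) = n + g + δ, so α·k^(α−1) = n + g + δ and k_gold = (α/(n + g + δ))^(1/(1−α)).
k_gold = (0.49/0.113)^(1/0.51) = 4.3363^1.9608 ≈ 17.7527
c_gold = f(k_gold) − (n + g + δ)·k_gold = 4.0939 − 0.113×17.7527 ≈ 2.0878

c_gold ≈ 2.09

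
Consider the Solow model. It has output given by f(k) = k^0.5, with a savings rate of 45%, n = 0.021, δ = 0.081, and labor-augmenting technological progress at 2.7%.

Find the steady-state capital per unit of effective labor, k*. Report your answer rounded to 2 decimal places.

Steady state requires s·f(k) = (n + g + δ)·k, i.e. s·k^α = (n + g + δ)·k.
Rearranging, k^(1−α) = s / (n + g + δ).
k^0.5 = 0.45 / (0.021 + 0.027 + 0.081) = 0.45 / 0.129 = 3.4884
k* = 3.4884^(1/0.5) ≈ 12.1689

k* ≈ 12.17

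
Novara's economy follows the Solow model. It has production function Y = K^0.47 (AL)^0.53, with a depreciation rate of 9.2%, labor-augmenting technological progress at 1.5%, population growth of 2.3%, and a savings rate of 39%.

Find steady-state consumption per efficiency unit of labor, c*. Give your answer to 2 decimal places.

c* ≈ 1.62

Steady state requires s·f(k) = (n + g + δ)·k, i.e. s·k^α = (n + g + δ)·k.
Dividing both sides by k: k^(1−α) = s / (n + g + δ).
k^0.53 = 0.39 / (0.023 + 0.015 + 0.092) = 0.39 / 0.130 = 3.0000
k* = 3.0000^(1/0.53) ≈ 7.9475
y* = (k*)^α = 7.9475^0.47 ≈ 2.6492
c* = (1 − s)·y* = (1 − 0.39) × 2.6492 ≈ 1.6160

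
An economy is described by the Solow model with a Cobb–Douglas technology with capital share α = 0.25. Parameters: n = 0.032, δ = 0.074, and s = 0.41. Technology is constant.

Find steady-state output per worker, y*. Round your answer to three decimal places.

y* = 1.570

In steady state, investment equals break-even investment: s·k^α = (n + δ)·k.
Rearranging, k^(1−α) = s / (n + δ).
k^0.75 = 0.41 / (0.032 + 0.074) = 0.41 / 0.106 = 3.8679
k* = 3.8679^(1/0.75) ≈ 6.0716
y* = (k*)^α = 6.0716^0.25 ≈ 1.5697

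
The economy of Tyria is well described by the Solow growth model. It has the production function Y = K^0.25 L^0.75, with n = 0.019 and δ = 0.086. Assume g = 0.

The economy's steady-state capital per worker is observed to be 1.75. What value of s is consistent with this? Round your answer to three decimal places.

s ≈ 0.160

In steady state, investment equals break-even investment: s·k^α = (n + δ)·k.
So s / (n + δ) = (k*)^(1−α) = 1.75^0.75 = 1.5215.
Therefore s = 1.5215 × (n + δ) = 1.5215 × 0.105 = 0.1598.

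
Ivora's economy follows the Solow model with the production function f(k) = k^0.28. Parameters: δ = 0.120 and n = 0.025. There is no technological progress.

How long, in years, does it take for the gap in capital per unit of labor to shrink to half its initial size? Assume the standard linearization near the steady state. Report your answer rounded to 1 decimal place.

half-life ≈ 6.6 years

Near the steady state the convergence rate is λ = (1 − α)(n + δ).
λ = (1 − 0.28) × 0.145 = 0.72 × 0.145 = 0.1044
Half-life = ln 2 / λ = 0.6931 / 0.1044 ≈ 6.64 years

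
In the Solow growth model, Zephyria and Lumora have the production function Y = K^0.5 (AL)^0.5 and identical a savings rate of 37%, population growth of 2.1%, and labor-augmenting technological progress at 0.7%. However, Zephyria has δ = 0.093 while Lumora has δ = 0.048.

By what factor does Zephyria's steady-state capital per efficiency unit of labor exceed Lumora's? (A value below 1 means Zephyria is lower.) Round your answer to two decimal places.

k*_Z / k*_L ≈ 0.39

Steady-state k* = [s/(n + g + δ)]^(1/(1−α)), so the ratio is [ (s_Z/(n + g + δ)_Z) / (s_L/(n + g + δ)_L) ]^2.
s_Z/(n + g + δ)_Z = 0.37/0.121 = 3.0579; s_L/(n + g + δ)_L = 0.37/0.076 = 4.8684.
Ratio = (3.0579/4.8684)^2 = 0.6281^2 ≈ 0.3945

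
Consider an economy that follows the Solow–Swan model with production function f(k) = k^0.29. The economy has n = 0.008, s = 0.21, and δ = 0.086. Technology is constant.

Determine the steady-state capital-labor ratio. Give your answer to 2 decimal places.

Steady state requires s·f(k) = (n + δ)·k, i.e. s·k^α = (n + δ)·k.
Rearranging, k^(1−α) = s / (n + δ).
k^0.71 = 0.21 / (0.008 + 0.086) = 0.21 / 0.094 = 2.2340
k* = 2.2340^(1/0.71) ≈ 3.1022

k* = 3.10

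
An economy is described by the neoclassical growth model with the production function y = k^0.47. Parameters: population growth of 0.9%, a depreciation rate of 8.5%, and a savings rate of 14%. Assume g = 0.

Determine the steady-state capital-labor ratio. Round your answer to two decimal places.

k* ≈ 2.12

In steady state, investment equals break-even investment: s·k^α = (n + δ)·k.
Dividing both sides by k: k^(1−α) = s / (n + δ).
k^0.53 = 0.14 / (0.009 + 0.085) = 0.14 / 0.094 = 1.4894
k* = 1.4894^(1/0.53) ≈ 2.1205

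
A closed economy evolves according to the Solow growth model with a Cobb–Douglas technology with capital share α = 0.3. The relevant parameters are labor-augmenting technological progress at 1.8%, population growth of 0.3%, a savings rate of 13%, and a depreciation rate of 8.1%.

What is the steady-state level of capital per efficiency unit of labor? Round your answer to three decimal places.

k* ≈ 1.414

In steady state, investment equals break-even investment: s·k^α = (n + g + δ)·k.
Dividing both sides by k: k^(1−α) = s / (n + g + δ).
k^0.7 = 0.13 / (0.003 + 0.018 + 0.081) = 0.13 / 0.102 = 1.2745
k* = 1.2745^(1/0.7) ≈ 1.4141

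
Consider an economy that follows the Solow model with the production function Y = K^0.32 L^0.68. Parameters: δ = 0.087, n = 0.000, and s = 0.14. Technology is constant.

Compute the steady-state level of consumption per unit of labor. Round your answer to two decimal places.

In steady state, investment equals break-even investment: s·k^α = (n + δ)·k.
Dividing both sides by k: k^(1−α) = s / (n + δ).
k^0.68 = 0.14 / (0.000 + 0.087) = 0.14 / 0.087 = 1.6092
k* = 1.6092^(1/0.68) ≈ 2.0130
y* = (k*)^α = 2.0130^0.32 ≈ 1.2509
c* = (1 − s)·y* = (1 − 0.14) × 1.2509 ≈ 1.0758

c* = 1.08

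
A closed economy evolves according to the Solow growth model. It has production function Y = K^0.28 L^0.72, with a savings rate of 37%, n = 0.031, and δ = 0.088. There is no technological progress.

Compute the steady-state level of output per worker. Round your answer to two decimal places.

y* ≈ 1.55

In steady state, investment equals break-even investment: s·k^α = (n + δ)·k.
Dividing both sides by k: k^(1−α) = s / (n + δ).
k^0.72 = 0.37 / (0.031 + 0.088) = 0.37 / 0.119 = 3.1092
k* = 3.1092^(1/0.72) ≈ 4.8332
y* = (k*)^α = 4.8332^0.28 ≈ 1.5545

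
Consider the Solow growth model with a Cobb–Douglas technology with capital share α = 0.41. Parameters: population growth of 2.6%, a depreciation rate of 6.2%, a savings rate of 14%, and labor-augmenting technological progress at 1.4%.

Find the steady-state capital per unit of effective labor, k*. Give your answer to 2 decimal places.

k* = 1.71

At the steady state, Δk = 0, so s·k^α = (n + g + δ)·k.
Rearranging, k^(1−α) = s / (n + g + δ).
k^0.59 = 0.14 / (0.026 + 0.014 + 0.062) = 0.14 / 0.102 = 1.3725
k* = 1.3725^(1/0.59) ≈ 1.7103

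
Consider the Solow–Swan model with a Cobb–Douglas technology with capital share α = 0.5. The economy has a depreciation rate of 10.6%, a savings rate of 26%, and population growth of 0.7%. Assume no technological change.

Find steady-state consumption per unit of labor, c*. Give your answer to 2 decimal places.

c* ≈ 1.70

Steady state requires s·f(k) = (n + δ)·k, i.e. s·k^α = (n + δ)·k.
Dividing both sides by k: k^(1−α) = s / (n + δ).
k^0.5 = 0.26 / (0.007 + 0.106) = 0.26 / 0.113 = 2.3009
k* = 2.3009^(1/0.5) ≈ 5.2941
y* = (k*)^α = 5.2941^0.5 ≈ 2.3009
c* = (1 − s)·y* = (1 − 0.26) × 2.3009 ≈ 1.7027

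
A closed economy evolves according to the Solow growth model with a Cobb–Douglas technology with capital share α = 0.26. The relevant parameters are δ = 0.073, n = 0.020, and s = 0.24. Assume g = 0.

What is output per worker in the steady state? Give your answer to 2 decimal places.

In steady state, investment equals break-even investment: s·k^α = (n + δ)·k.
Dividing both sides by k: k^(1−α) = s / (n + δ).
k^0.74 = 0.24 / (0.020 + 0.073) = 0.24 / 0.093 = 2.5806
k* = 2.5806^(1/0.74) ≈ 3.6006
y* = (k*)^α = 3.6006^0.26 ≈ 1.3953

y* = 1.40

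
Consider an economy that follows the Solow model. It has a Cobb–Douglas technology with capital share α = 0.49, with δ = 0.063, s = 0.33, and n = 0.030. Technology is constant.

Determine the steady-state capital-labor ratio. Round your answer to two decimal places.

k* = 11.98

Steady state requires s·f(k) = (n + δ)·k, i.e. s·k^α = (n + δ)·k.
Rearranging, k^(1−α) = s / (n + δ).
k^0.51 = 0.33 / (0.030 + 0.063) = 0.33 / 0.093 = 3.5484
k* = 3.5484^(1/0.51) ≈ 11.9811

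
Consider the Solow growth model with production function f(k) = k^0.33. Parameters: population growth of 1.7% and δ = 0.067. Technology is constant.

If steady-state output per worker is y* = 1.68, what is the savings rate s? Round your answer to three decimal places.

In steady state, investment equals break-even investment: s·k^α = (n + δ)·k.
Since y* = [s/(n + δ)]^(α/(1−α)), we have s/(n + δ) = (y*)^((1−α)/α) = 1.68^2.0303 = 2.8671.
Therefore s = 2.8671 × (n + δ) = 2.8671 × 0.084 = 0.2408.

s ≈ 0.241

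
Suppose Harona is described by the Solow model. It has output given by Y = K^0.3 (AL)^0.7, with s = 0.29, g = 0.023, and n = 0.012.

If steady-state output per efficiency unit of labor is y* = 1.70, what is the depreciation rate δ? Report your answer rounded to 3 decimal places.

Steady state requires s·f(k) = (n + g + δ)·k, i.e. s·k^α = (n + g + δ)·k.
Since y* = [s/(n + g + δ)]^(α/(1−α)), we have s/(n + g + δ) = (y*)^((1−α)/α) = 1.70^2.3333 = 3.4491.
Therefore n + g + δ = s / 3.4491 = 0.29 / 3.4491 = 0.0841, so δ = 0.0841 − 0.035 = 0.0491.

δ ≈ 0.049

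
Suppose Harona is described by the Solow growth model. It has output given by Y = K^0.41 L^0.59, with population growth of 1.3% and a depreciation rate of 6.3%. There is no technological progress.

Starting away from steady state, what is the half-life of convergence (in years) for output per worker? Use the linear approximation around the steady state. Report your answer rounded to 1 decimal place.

about 15.5 years

Near the steady state the convergence rate is λ = (1 − α)(n + δ).
λ = (1 − 0.41) × 0.076 = 0.59 × 0.076 = 0.04484
Half-life = ln 2 / λ = 0.6931 / 0.04484 ≈ 15.46 years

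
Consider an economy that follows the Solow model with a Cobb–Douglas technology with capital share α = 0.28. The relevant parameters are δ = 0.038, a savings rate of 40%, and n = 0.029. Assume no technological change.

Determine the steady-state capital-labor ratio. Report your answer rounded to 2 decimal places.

At the steady state, Δk = 0, so s·k^α = (n + δ)·k.
Dividing both sides by k: k^(1−α) = s / (n + δ).
k^0.72 = 0.40 / (0.029 + 0.038) = 0.40 / 0.067 = 5.9701
k* = 5.9701^(1/0.72) ≈ 11.9606

k* ≈ 11.96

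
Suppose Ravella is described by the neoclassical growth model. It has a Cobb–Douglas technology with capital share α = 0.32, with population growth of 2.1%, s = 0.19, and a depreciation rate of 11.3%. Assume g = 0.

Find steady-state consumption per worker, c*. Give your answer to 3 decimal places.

At the steady state, Δk = 0, so s·k^α = (n + δ)·k.
Dividing both sides by k: k^(1−α) = s / (n + δ).
k^0.68 = 0.19 / (0.021 + 0.113) = 0.19 / 0.134 = 1.4179
k* = 1.4179^(1/0.68) ≈ 1.6711
y* = (k*)^α = 1.6711^0.32 ≈ 1.1786
c* = (1 − s)·y* = (1 − 0.19) × 1.1786 ≈ 0.9547

c* = 0.955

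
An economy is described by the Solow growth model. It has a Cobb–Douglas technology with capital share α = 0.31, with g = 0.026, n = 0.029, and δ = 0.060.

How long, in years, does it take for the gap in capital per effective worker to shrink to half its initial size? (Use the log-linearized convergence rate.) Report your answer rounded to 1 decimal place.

Near the steady state the convergence rate is λ = (1 − α)(n + g + δ).
λ = (1 − 0.31) × 0.115 = 0.69 × 0.115 = 0.07935
Half-life = ln 2 / λ = 0.6931 / 0.07935 ≈ 8.73 years

about 8.7 years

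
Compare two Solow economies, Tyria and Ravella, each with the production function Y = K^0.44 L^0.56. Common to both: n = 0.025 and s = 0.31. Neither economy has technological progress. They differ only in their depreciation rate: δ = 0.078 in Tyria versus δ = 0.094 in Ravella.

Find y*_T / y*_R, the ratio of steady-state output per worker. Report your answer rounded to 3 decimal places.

Steady-state y* = [s/(n + δ)]^(α/(1−α)), so the ratio is [ (s_T/(n + δ)_T) / (s_R/(n + δ)_R) ]^0.7857.
s_T/(n + δ)_T = 0.31/0.103 = 3.0097; s_R/(n + δ)_R = 0.31/0.119 = 2.6050.
Ratio = (3.0097/2.6050)^0.7857 = 1.1554^0.7857 ≈ 1.1202

y*_T / y*_R ≈ 1.120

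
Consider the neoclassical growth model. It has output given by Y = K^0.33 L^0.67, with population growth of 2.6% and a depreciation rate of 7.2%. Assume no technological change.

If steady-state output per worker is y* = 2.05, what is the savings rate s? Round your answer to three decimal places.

s ≈ 0.421

In steady state, investment equals break-even investment: s·k^α = (n + δ)·k.
Since y* = [s/(n + δ)]^(α/(1−α)), we have s/(n + δ) = (y*)^((1−α)/α) = 2.05^2.0303 = 4.2949.
Therefore s = 4.2949 × (n + δ) = 4.2949 × 0.098 = 0.4209.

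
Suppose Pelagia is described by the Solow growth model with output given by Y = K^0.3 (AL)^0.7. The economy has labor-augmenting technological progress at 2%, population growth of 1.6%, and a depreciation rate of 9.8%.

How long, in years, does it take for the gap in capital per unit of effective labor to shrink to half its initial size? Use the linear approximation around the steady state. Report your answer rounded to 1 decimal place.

t_½ ≈ 7.4 years

Near the steady state the convergence rate is λ = (1 − α)(n + g + δ).
λ = (1 − 0.3) × 0.134 = 0.7 × 0.134 = 0.0938
Half-life = ln 2 / λ = 0.6931 / 0.0938 ≈ 7.39 years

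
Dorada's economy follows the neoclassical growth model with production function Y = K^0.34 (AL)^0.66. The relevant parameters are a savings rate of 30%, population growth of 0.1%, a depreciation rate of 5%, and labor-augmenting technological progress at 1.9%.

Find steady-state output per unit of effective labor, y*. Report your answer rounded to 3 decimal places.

y* ≈ 2.116

At the steady state, Δk = 0, so s·k^α = (n + g + δ)·k.
Rearranging, k^(1−α) = s / (n + g + δ).
k^0.66 = 0.30 / (0.001 + 0.019 + 0.050) = 0.30 / 0.070 = 4.2857
k* = 4.2857^(1/0.66) ≈ 9.0700
y* = (k*)^α = 9.0700^0.34 ≈ 2.1163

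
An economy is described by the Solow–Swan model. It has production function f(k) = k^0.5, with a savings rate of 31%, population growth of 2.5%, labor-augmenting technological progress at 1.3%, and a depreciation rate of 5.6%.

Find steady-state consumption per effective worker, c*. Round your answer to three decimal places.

Steady state requires s·f(k) = (n + g + δ)·k, i.e. s·k^α = (n + g + δ)·k.
Dividing both sides by k: k^(1−α) = s / (n + g + δ).
k^0.5 = 0.31 / (0.025 + 0.013 + 0.056) = 0.31 / 0.094 = 3.2979
k* = 3.2979^(1/0.5) ≈ 10.8761
y* = (k*)^α = 10.8761^0.5 ≈ 3.2979
c* = (1 − s)·y* = (1 − 0.31) × 3.2979 ≈ 2.2756

c* = 2.276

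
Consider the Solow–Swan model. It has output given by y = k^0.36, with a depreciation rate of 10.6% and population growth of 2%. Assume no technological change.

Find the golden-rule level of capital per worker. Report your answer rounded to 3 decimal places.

k_gold ≈ 5.157

The golden rule sets f'(k) = n + δ, i.e. α·k^(α−1) = n + δ.
So k^(1−α) = α / (n + δ) = 0.36 / 0.126 = 2.8571.
k_gold = 2.8571^(1/0.64) ≈ 5.1568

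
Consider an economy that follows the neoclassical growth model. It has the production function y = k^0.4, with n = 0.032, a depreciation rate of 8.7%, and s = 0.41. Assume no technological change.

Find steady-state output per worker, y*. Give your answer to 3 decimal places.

At the steady state, Δk = 0, so s·k^α = (n + δ)·k.
Dividing both sides by k: k^(1−α) = s / (n + δ).
k^0.6 = 0.41 / (0.032 + 0.087) = 0.41 / 0.119 = 3.4454
k* = 3.4454^(1/0.6) ≈ 7.8596
y* = (k*)^α = 7.8596^0.4 ≈ 2.2812

y* = 2.281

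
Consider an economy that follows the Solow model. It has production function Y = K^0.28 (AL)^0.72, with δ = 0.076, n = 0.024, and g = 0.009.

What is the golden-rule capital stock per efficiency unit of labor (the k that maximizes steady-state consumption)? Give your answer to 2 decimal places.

k_gold ≈ 3.71

The golden rule sets f'(k) = n + g + δ, i.e. α·k^(α−1) = n + g + δ.
So k^(1−α) = α / (n + g + δ) = 0.28 / 0.109 = 2.5688.
k_gold = 2.5688^(1/0.72) ≈ 3.7074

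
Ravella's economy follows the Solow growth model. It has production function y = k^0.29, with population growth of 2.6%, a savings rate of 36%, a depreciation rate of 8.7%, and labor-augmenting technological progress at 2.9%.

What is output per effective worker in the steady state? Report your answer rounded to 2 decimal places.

y* = 1.46

At the steady state, Δk = 0, so s·k^α = (n + g + δ)·k.
Dividing both sides by k: k^(1−α) = s / (n + g + δ).
k^0.71 = 0.36 / (0.026 + 0.029 + 0.087) = 0.36 / 0.142 = 2.5352
k* = 2.5352^(1/0.71) ≈ 3.7071
y* = (k*)^α = 3.7071^0.29 ≈ 1.4622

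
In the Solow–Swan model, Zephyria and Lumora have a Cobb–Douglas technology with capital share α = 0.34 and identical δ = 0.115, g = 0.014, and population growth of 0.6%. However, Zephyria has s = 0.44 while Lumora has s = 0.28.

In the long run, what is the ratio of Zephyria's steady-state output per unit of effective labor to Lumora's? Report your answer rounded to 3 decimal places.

Steady-state y* = [s/(n + g + δ)]^(α/(1−α)), so the ratio is [ (s_Z/(n + g + δ)_Z) / (s_L/(n + g + δ)_L) ]^0.5152.
s_Z/(n + g + δ)_Z = 0.44/0.135 = 3.2593; s_L/(n + g + δ)_L = 0.28/0.135 = 2.0741.
Ratio = (3.2593/2.0741)^0.5152 = 1.5714^0.5152 ≈ 1.2622

ratio ≈ 1.262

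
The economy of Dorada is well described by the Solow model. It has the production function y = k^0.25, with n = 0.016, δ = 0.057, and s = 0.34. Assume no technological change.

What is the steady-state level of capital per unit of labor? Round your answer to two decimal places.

k* ≈ 7.78

Steady state requires s·f(k) = (n + δ)·k, i.e. s·k^α = (n + δ)·k.
Rearranging, k^(1−α) = s / (n + δ).
k^0.75 = 0.34 / (0.016 + 0.057) = 0.34 / 0.073 = 4.6575
k* = 4.6575^(1/0.75) ≈ 7.7780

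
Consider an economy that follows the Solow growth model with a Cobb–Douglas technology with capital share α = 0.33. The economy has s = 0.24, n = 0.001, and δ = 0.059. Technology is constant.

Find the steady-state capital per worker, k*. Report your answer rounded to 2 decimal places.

k* ≈ 7.92

Steady state requires s·f(k) = (n + δ)·k, i.e. s·k^α = (n + δ)·k.
Rearranging, k^(1−α) = s / (n + δ).
k^0.67 = 0.24 / (0.001 + 0.059) = 0.24 / 0.060 = 4.0000
k* = 4.0000^(1/0.67) ≈ 7.9177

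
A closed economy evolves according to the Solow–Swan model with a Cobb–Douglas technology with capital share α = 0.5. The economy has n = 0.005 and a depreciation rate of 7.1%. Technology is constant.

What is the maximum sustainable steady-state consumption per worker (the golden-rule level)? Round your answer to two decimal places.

c_gold ≈ 3.29

At the golden rule, f'(k) = n + δ, so α·k^(α−1) = n + δ and k_gold = (α/(n + δ))^(1/(1−α)).
k_gold = (0.5/0.076)^(1/0.5) = 6.5789^2 ≈ 43.2819
c_gold = f(k_gold) − (n + δ)·k_gold = 6.5789 − 0.076×43.2819 ≈ 3.2895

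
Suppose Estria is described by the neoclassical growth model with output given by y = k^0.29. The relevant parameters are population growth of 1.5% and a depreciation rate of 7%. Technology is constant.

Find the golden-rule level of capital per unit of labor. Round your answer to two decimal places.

The golden rule sets f'(k) = n + δ, i.e. α·k^(α−1) = n + δ.
So k^(1−α) = α / (n + δ) = 0.29 / 0.085 = 3.4118.
k_gold = 3.4118^(1/0.71) ≈ 5.6322

k_gold ≈ 5.63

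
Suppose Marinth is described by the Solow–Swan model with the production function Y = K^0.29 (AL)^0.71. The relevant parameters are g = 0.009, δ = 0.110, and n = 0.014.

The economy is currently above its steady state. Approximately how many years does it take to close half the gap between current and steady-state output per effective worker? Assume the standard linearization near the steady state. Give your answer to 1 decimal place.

Near the steady state the convergence rate is λ = (1 − α)(n + g + δ).
λ = (1 − 0.29) × 0.133 = 0.71 × 0.133 = 0.09443
Half-life = ln 2 / λ = 0.6931 / 0.09443 ≈ 7.34 years

t_½ ≈ 7.3 years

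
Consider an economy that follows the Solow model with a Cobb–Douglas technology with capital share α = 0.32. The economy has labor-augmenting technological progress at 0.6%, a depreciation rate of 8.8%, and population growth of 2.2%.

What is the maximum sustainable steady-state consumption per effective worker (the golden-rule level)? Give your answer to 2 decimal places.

At the golden rule, f'(k) = n + g + δ, so α·k^(α−1) = n + g + δ and k_gold = (α/(n + g + δ))^(1/(1−α)).
k_gold = (0.32/0.116)^(1/0.68) = 2.7586^1.4706 ≈ 4.4471
c_gold = f(k_gold) − (n + g + δ)·k_gold = 1.6121 − 0.116×4.4471 ≈ 1.0962

c_gold ≈ 1.10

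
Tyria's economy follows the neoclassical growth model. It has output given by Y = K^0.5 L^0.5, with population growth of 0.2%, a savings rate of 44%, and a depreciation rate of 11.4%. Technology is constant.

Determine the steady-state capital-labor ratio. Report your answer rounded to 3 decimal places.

At the steady state, Δk = 0, so s·k^α = (n + δ)·k.
Rearranging, k^(1−α) = s / (n + δ).
k^0.5 = 0.44 / (0.002 + 0.114) = 0.44 / 0.116 = 3.7931
k* = 3.7931^(1/0.5) ≈ 14.3876

k* = 14.388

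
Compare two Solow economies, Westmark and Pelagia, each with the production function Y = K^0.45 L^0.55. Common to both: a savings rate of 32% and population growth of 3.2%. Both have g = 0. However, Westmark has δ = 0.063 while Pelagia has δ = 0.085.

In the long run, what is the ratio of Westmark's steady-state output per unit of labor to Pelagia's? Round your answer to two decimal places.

ratio ≈ 1.19

Steady-state y* = [s/(n + δ)]^(α/(1−α)), so the ratio is [ (s_W/(n + δ)_W) / (s_P/(n + δ)_P) ]^0.8182.
s_W/(n + δ)_W = 0.32/0.095 = 3.3684; s_P/(n + δ)_P = 0.32/0.117 = 2.7350.
Ratio = (3.3684/2.7350)^0.8182 = 1.2316^0.8182 ≈ 1.1858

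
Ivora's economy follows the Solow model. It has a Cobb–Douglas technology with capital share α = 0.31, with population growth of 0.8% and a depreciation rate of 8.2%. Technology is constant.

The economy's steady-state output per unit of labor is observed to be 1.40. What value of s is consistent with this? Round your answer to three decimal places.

s ≈ 0.190

At the steady state, Δk = 0, so s·k^α = (n + δ)·k.
Since y* = [s/(n + δ)]^(α/(1−α)), we have s/(n + δ) = (y*)^((1−α)/α) = 1.40^2.2258 = 2.1147.
Therefore s = 2.1147 × (n + δ) = 2.1147 × 0.090 = 0.1903.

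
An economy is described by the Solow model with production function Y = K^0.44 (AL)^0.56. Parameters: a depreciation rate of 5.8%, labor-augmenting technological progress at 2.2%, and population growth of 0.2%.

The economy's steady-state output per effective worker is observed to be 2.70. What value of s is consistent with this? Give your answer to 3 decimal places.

Steady state requires s·f(k) = (n + g + δ)·k, i.e. s·k^α = (n + g + δ)·k.
Since y* = [s/(n + g + δ)]^(α/(1−α)), we have s/(n + g + δ) = (y*)^((1−α)/α) = 2.70^1.2727 = 3.5399.
Therefore s = 3.5399 × (n + g + δ) = 3.5399 × 0.082 = 0.2903.

s ≈ 0.290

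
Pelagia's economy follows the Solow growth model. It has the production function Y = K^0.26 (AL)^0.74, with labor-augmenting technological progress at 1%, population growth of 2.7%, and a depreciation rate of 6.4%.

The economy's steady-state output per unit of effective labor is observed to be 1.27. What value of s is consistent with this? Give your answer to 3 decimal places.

In steady state, investment equals break-even investment: s·k^α = (n + g + δ)·k.
Since y* = [s/(n + g + δ)]^(α/(1−α)), we have s/(n + g + δ) = (y*)^((1−α)/α) = 1.27^2.8462 = 1.9745.
Therefore s = 1.9745 × (n + g + δ) = 1.9745 × 0.101 = 0.1994.

s ≈ 0.199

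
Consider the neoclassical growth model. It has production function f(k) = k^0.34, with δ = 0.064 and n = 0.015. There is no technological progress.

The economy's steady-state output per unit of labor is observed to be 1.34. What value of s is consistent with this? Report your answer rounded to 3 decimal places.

In steady state, investment equals break-even investment: s·k^α = (n + δ)·k.
Since y* = [s/(n + δ)]^(α/(1−α)), we have s/(n + δ) = (y*)^((1−α)/α) = 1.34^1.9412 = 1.7650.
Therefore s = 1.7650 × (n + δ) = 1.7650 × 0.079 = 0.1394.

s ≈ 0.139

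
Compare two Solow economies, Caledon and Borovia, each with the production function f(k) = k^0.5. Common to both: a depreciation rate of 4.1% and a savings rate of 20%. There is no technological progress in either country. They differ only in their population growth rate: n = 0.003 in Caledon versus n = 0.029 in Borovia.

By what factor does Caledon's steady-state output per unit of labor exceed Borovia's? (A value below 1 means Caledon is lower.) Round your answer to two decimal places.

ratio ≈ 1.59

Steady-state y* = [s/(n + δ)]^(α/(1−α)), so the ratio is [ (s_C/(n + δ)_C) / (s_B/(n + δ)_B) ]^1.
s_C/(n + δ)_C = 0.20/0.044 = 4.5455; s_B/(n + δ)_B = 0.20/0.070 = 2.8571.
Ratio = (4.5455/2.8571)^1 = 1.5909^1 ≈ 1.5909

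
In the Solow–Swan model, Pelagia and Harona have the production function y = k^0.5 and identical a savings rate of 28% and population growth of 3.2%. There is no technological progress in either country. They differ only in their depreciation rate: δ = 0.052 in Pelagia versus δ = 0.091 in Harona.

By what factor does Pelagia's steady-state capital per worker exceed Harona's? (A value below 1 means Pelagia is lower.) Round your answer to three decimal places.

Steady-state k* = [s/(n + δ)]^(1/(1−α)), so the ratio is [ (s_P/(n + δ)_P) / (s_H/(n + δ)_H) ]^2.
s_P/(n + δ)_P = 0.28/0.084 = 3.3333; s_H/(n + δ)_H = 0.28/0.123 = 2.2764.
Ratio = (3.3333/2.2764)^2 = 1.4643^2 ≈ 2.1442

ratio ≈ 2.144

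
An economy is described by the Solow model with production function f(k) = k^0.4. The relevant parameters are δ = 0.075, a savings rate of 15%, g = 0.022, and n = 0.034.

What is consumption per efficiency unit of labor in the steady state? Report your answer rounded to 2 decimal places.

Steady state requires s·f(k) = (n + g + δ)·k, i.e. s·k^α = (n + g + δ)·k.
Rearranging, k^(1−α) = s / (n + g + δ).
k^0.6 = 0.15 / (0.034 + 0.022 + 0.075) = 0.15 / 0.131 = 1.1450
k* = 1.1450^(1/0.6) ≈ 1.2532
y* = (k*)^α = 1.2532^0.4 ≈ 1.0945
c* = (1 − s)·y* = (1 − 0.15) × 1.0945 ≈ 0.9303

c* = 0.93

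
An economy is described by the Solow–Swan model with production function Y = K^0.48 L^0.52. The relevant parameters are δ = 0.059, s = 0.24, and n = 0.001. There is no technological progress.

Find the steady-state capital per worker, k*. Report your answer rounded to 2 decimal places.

Steady state requires s·f(k) = (n + δ)·k, i.e. s·k^α = (n + δ)·k.
Rearranging, k^(1−α) = s / (n + δ).
k^0.52 = 0.24 / (0.001 + 0.059) = 0.24 / 0.060 = 4.0000
k* = 4.0000^(1/0.52) ≈ 14.3816

k* ≈ 14.38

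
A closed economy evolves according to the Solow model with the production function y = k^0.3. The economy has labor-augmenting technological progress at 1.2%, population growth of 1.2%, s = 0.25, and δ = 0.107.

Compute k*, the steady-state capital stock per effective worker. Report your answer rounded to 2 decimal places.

k* = 2.52

Steady state requires s·f(k) = (n + g + δ)·k, i.e. s·k^α = (n + g + δ)·k.
Rearranging, k^(1−α) = s / (n + g + δ).
k^0.7 = 0.25 / (0.012 + 0.012 + 0.107) = 0.25 / 0.131 = 1.9084
k* = 1.9084^(1/0.7) ≈ 2.5174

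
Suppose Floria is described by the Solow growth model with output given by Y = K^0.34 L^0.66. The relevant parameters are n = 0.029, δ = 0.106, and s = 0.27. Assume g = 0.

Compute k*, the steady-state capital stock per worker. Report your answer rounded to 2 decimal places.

At the steady state, Δk = 0, so s·k^α = (n + δ)·k.
Dividing both sides by k: k^(1−α) = s / (n + δ).
k^0.66 = 0.27 / (0.029 + 0.106) = 0.27 / 0.135 = 2.0000
k* = 2.0000^(1/0.66) ≈ 2.8583

k* = 2.86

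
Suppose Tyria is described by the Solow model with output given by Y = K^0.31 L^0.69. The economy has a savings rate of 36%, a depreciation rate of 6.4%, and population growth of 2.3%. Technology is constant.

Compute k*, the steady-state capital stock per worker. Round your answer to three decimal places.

Steady state requires s·f(k) = (n + δ)·k, i.e. s·k^α = (n + δ)·k.
Rearranging, k^(1−α) = s / (n + δ).
k^0.69 = 0.36 / (0.023 + 0.064) = 0.36 / 0.087 = 4.1379
k* = 4.1379^(1/0.69) ≈ 7.8322

k* ≈ 7.832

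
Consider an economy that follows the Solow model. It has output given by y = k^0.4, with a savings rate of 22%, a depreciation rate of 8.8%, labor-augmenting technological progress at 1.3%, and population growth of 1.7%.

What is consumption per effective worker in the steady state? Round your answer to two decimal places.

c* ≈ 1.18

At the steady state, Δk = 0, so s·k^α = (n + g + δ)·k.
Dividing both sides by k: k^(1−α) = s / (n + g + δ).
k^0.6 = 0.22 / (0.017 + 0.013 + 0.088) = 0.22 / 0.118 = 1.8644
k* = 1.8644^(1/0.6) ≈ 2.8242
y* = (k*)^α = 2.8242^0.4 ≈ 1.5148
c* = (1 − s)·y* = (1 − 0.22) × 1.5148 ≈ 1.1815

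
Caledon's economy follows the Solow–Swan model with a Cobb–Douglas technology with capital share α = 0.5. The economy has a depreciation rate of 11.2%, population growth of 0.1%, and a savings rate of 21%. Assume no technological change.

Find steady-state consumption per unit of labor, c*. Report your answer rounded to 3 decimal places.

At the steady state, Δk = 0, so s·k^α = (n + δ)·k.
Rearranging, k^(1−α) = s / (n + δ).
k^0.5 = 0.21 / (0.001 + 0.112) = 0.21 / 0.113 = 1.8584
k* = 1.8584^(1/0.5) ≈ 3.4537
y* = (k*)^α = 3.4537^0.5 ≈ 1.8584
c* = (1 − s)·y* = (1 − 0.21) × 1.8584 ≈ 1.4681

c* ≈ 1.468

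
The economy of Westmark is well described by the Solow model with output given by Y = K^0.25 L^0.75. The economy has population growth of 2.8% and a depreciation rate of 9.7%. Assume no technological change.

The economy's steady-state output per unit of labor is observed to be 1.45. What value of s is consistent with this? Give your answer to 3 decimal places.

Steady state requires s·f(k) = (n + δ)·k, i.e. s·k^α = (n + δ)·k.
Since y* = [s/(n + δ)]^(α/(1−α)), we have s/(n + δ) = (y*)^((1−α)/α) = 1.45^3 = 3.0486.
Therefore s = 3.0486 × (n + δ) = 3.0486 × 0.125 = 0.3811.

s ≈ 0.381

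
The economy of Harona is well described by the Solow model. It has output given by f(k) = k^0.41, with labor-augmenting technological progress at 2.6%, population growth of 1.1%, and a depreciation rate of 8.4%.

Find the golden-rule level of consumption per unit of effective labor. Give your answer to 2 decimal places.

At the golden rule, f'(k) = n + g + δ, so α·k^(α−1) = n + g + δ and k_gold = (α/(n + g + δ))^(1/(1−α)).
k_gold = (0.41/0.121)^(1/0.59) = 3.3884^1.6949 ≈ 7.9120
c_gold = f(k_gold) − (n + g + δ)·k_gold = 2.3351 − 0.121×7.9120 ≈ 1.3777

c_gold ≈ 1.38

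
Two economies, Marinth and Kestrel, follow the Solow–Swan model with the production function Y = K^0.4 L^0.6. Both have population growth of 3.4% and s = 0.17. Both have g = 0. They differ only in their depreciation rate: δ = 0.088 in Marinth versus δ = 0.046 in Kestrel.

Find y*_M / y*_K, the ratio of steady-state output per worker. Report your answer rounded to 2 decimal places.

Steady-state y* = [s/(n + δ)]^(α/(1−α)), so the ratio is [ (s_M/(n + δ)_M) / (s_K/(n + δ)_K) ]^0.6667.
s_M/(n + δ)_M = 0.17/0.122 = 1.3934; s_K/(n + δ)_K = 0.17/0.080 = 2.1250.
Ratio = (1.3934/2.1250)^0.6667 = 0.6557^0.6667 ≈ 0.7547

ratio ≈ 0.75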